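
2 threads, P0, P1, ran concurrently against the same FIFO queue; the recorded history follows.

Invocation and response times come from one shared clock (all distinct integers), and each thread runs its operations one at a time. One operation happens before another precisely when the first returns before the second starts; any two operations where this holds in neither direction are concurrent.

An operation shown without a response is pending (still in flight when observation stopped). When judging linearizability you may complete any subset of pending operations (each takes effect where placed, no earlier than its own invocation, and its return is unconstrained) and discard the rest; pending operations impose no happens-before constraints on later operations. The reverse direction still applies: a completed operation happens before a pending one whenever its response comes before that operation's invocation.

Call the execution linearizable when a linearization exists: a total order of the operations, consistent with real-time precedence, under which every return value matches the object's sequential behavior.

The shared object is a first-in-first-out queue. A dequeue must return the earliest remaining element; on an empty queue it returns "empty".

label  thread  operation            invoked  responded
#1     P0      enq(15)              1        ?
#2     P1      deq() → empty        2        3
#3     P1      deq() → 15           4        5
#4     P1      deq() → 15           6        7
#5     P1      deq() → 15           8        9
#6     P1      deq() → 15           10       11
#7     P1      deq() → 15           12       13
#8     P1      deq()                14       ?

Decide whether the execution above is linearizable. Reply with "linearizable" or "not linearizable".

the violation lands at event 7, #4's response at time 7: events 1..6 linearize, events 1..7 do not
one real-time candidate order over the 3 completed operations — the FIFO queue replay rejects it
include/drop combinations of the 1 pending operation (#1) were all tried; none helps
sample order #2, #3, #4 (pending dropped) stalls at step 2 — #3 deq() → 15 has no legal effect

not linearizable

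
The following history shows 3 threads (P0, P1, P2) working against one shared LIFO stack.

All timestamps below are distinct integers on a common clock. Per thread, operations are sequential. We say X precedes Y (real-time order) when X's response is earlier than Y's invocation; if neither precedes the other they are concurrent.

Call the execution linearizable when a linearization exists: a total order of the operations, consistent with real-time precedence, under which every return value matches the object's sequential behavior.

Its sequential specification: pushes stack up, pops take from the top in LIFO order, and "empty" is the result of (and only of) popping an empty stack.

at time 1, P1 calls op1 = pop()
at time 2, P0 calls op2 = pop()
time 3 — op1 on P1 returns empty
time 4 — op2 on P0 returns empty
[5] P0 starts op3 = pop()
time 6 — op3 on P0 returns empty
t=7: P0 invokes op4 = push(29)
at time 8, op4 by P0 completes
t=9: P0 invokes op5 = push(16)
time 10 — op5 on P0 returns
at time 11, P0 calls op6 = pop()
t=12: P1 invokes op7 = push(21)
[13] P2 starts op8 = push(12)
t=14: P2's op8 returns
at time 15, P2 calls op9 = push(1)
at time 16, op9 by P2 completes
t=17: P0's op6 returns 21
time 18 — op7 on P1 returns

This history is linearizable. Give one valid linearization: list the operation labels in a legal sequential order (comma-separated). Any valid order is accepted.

after step 1 (op1 pop() → empty): stack <>
after step 2 (op2 pop() → empty): stack <>
after step 3 (op3 pop() → empty): stack <>
after step 4 (op4 push(29)): stack <29>
after step 5 (op5 push(16)): stack <29,16>
after step 6 (op7 push(21)): stack <29,16,21>
after step 7 (op6 pop() → 21): stack <29,16>
after step 8 (op8 push(12)): stack <29,16,12>
after step 9 (op9 push(1)): stack <29,16,12,1>

op1, op2, op3, op4, op5, op7, op6, op8, op9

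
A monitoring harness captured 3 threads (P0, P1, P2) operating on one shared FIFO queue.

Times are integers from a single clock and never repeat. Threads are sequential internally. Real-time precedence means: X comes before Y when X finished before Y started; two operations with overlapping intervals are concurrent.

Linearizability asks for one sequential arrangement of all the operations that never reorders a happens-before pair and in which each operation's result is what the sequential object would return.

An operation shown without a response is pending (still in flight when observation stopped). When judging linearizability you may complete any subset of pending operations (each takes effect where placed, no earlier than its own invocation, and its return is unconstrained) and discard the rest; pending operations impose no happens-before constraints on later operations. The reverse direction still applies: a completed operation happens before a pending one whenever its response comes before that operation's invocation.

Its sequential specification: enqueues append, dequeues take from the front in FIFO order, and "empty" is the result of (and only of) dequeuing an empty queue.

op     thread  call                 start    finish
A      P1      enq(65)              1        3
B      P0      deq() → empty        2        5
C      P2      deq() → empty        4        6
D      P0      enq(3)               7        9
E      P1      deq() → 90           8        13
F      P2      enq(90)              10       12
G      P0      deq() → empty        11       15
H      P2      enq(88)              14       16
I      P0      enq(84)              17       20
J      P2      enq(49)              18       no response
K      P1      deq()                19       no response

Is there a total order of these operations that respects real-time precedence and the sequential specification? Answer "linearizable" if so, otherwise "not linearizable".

not linearizable

prefix check: 1..5 passes, 1..6 fails once C's time-6 response joins
real-time-consistent orders of the 3 completed operations: 3 — all fail the FIFO queue replay
sample order A, B, C stalls at step 2 — B deq() → empty has no legal effect
sample order A, C, B stalls at step 2 — C deq() → empty has no legal effect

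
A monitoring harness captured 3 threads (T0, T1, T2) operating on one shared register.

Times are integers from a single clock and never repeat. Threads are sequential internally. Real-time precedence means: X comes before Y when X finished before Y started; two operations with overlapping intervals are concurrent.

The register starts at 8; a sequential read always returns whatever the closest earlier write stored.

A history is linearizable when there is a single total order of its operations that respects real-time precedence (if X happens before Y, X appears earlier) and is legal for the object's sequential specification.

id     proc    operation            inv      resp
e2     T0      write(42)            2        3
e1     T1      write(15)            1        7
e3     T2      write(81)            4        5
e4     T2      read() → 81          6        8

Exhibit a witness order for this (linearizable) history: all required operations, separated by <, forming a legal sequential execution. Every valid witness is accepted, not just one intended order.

after step 1 (e1 write(15)): value 15
after step 2 (e2 write(42)): value 42
after step 3 (e3 write(81)): value 81
after step 4 (e4 read() → 81): value 81

e1 < e2 < e3 < e4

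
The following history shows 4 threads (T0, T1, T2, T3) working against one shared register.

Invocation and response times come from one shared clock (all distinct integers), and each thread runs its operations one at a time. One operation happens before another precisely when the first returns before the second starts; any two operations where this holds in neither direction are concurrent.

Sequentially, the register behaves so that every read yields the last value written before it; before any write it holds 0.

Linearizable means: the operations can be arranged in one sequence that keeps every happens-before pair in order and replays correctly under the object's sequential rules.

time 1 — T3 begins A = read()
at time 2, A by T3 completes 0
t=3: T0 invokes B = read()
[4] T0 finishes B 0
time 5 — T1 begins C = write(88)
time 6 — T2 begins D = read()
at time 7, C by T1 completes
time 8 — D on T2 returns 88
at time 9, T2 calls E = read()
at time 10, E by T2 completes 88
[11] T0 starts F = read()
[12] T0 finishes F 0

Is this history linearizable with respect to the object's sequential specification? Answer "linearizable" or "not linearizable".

cut after 11 events: linearizable; cut after 12 events (F responds, time 12): not linearizable
6 completed operations, 2 real-time-consistent orders — every register replay fails
take A, B, C, D, E, F: step 6 already fails, because F read() → 0 cannot occur there
take A, B, D, C, E, F: step 3 already fails, because D read() → 88 cannot occur there

not linearizable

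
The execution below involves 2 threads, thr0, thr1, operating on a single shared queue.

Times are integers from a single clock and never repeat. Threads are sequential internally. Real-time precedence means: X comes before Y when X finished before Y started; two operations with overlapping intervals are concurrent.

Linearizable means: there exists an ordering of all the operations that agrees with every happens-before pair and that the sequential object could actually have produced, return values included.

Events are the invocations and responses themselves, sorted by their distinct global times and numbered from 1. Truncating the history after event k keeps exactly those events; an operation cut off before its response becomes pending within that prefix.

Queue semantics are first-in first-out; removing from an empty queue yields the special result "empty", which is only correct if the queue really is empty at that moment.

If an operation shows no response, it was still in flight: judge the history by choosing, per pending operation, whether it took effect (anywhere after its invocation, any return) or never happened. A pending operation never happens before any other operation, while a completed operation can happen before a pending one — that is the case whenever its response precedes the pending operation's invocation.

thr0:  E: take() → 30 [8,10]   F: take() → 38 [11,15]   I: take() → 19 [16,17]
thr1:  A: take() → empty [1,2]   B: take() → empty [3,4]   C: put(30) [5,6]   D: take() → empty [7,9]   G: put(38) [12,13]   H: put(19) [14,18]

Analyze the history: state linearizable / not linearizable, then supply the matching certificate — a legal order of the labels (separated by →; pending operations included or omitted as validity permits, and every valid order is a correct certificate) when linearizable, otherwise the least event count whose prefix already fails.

linearizable — witness: A → B → C → E → D → G → F → H → I

after step 1 (A take() → empty): queue <>
after step 2 (B take() → empty): queue <>
after step 3 (C put(30)): queue <30>
after step 4 (E take() → 30): queue <>
after step 5 (D take() → empty): queue <>
after step 6 (G put(38)): queue <38>
after step 7 (F take() → 38): queue <>
after step 8 (H put(19)): queue <19>
after step 9 (I take() → 19): queue <>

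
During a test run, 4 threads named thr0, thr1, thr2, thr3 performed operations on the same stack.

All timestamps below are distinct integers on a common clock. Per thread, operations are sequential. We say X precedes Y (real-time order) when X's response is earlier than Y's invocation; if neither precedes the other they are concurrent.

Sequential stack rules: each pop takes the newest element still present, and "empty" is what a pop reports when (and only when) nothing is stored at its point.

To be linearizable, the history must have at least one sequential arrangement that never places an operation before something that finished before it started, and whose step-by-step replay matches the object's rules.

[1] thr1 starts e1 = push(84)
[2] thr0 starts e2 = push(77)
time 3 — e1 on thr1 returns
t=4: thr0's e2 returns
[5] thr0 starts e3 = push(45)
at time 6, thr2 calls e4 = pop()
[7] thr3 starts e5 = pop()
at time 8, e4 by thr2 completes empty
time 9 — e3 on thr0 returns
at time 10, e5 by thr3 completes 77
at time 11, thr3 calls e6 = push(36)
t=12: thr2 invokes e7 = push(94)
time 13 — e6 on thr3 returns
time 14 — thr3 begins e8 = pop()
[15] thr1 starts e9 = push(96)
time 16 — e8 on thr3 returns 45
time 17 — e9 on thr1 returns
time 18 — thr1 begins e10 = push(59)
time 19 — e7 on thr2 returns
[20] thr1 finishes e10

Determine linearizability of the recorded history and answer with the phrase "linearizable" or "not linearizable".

events 1..7 are fine; event 8 — the response of e4 at time 8 — makes the prefix non-linearizable
every one of the 2 real-time-consistent orders over 3 completed stack ops fails the sequential spec
no completion choice of the 2 pending operations (e3, e5) rescues it — every subset was tried
one such order, e1, e2, e4 (pending dropped), breaks at step 3 where e4 pop() → empty is illegal
one such order, e2, e1, e4 (pending dropped), breaks at step 3 where e4 pop() → empty is illegal

not linearizable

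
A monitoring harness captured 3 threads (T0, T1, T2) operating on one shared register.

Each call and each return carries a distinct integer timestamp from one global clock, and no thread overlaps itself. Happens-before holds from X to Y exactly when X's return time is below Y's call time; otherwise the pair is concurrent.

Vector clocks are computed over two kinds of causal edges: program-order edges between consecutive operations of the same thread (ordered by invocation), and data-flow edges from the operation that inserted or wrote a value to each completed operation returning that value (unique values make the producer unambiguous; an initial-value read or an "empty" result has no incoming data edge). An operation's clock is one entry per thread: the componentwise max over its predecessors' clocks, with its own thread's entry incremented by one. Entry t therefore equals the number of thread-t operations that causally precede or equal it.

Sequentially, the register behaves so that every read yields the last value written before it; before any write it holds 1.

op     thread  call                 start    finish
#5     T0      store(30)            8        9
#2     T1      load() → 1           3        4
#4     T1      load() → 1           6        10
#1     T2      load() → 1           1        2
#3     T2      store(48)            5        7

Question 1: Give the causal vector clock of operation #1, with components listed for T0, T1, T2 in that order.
no predecessors for #1 (invoked 1): T2 increments from zero → (0, 0, 1)
no predecessors for #2 (invoked 3): T1 increments from zero → (0, 1, 0)
no predecessors for #5 (invoked 8): T0 increments from zero → (1, 0, 0)
VC(#3, invoked at 5): max of VC(#1)=(0, 0, 1), then +1 on thread T2 → (0, 0, 2)
VC(#4, invoked at 6): max of VC(#2)=(0, 1, 0), then +1 on thread T1 → (0, 2, 0)
target: VC(#1) = (0, 0, 1)

(0, 0, 1)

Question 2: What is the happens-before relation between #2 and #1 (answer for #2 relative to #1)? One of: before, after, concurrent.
#2 spans [3,4], #1 spans [1,2]
resp(#1)=2 < inv(#2)=3

after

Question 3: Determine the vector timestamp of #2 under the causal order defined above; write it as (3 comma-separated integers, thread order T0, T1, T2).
root op #1, invoked 1: fresh clock plus T2's own tick → (0, 0, 1)
root op #2, invoked 3: fresh clock plus T1's own tick → (0, 1, 0)
root op #5, invoked 8: fresh clock plus T0's own tick → (1, 0, 0)
from VC(#1)=(0, 0, 1), #3 (invoked 5) maxes components and bumps T2 → (0, 0, 2)
from VC(#2)=(0, 1, 0), #4 (invoked 6) maxes components and bumps T1 → (0, 2, 0)
target: VC(#2) = (0, 1, 0)

(0, 1, 0)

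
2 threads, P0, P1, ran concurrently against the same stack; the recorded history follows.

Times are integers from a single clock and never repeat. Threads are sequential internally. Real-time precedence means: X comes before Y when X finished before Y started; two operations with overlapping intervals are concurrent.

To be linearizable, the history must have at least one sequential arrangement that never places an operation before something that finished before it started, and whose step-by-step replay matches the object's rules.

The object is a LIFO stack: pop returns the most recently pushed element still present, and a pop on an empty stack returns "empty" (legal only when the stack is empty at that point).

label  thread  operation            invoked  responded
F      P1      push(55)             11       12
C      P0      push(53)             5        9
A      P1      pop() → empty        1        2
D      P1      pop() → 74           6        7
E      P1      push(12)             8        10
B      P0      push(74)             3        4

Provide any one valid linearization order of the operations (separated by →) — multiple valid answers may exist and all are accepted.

after step 1 (A pop() → empty): stack <>
after step 2 (B push(74)): stack <74>
after step 3 (D pop() → 74): stack <>
after step 4 (C push(53)): stack <53>
after step 5 (E push(12)): stack <53,12>
after step 6 (F push(55)): stack <53,12,55>

A → B → D → C → E → F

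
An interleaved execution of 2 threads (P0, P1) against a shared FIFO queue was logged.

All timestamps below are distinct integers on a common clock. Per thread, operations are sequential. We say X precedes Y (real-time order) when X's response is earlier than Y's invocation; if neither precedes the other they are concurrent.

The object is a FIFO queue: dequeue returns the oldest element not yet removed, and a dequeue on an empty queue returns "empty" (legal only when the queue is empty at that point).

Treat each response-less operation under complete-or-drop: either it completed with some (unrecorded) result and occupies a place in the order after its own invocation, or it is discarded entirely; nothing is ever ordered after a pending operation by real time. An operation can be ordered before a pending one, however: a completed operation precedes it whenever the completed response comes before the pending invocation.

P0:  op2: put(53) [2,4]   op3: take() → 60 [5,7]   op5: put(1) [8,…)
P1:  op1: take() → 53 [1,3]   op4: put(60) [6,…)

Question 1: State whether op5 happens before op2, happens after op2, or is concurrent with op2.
Answer: after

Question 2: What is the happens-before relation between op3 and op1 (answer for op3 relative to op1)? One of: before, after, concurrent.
Answer: after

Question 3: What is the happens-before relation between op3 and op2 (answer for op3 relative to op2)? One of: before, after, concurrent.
Answer: after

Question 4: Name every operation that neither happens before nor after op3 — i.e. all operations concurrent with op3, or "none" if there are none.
Answer: op4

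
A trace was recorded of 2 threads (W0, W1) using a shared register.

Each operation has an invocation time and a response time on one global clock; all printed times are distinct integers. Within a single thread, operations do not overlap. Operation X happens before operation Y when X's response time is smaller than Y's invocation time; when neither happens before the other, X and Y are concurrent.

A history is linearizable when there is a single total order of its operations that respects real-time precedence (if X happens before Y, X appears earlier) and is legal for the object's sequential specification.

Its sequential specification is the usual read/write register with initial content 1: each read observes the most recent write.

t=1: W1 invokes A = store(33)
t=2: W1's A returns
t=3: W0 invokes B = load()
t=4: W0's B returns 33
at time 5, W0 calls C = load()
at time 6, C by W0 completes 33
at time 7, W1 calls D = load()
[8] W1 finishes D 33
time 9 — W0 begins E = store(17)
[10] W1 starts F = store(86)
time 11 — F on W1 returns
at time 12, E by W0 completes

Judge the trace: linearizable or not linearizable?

witness order: A, B, C, D, E, F
1. A store(33), leaving value 33
2. B load() → 33, leaving value 33
3. C load() → 33, leaving value 33
4. D load() → 33, leaving value 33
5. E store(17), leaving value 17
6. F store(86), leaving value 86

linearizable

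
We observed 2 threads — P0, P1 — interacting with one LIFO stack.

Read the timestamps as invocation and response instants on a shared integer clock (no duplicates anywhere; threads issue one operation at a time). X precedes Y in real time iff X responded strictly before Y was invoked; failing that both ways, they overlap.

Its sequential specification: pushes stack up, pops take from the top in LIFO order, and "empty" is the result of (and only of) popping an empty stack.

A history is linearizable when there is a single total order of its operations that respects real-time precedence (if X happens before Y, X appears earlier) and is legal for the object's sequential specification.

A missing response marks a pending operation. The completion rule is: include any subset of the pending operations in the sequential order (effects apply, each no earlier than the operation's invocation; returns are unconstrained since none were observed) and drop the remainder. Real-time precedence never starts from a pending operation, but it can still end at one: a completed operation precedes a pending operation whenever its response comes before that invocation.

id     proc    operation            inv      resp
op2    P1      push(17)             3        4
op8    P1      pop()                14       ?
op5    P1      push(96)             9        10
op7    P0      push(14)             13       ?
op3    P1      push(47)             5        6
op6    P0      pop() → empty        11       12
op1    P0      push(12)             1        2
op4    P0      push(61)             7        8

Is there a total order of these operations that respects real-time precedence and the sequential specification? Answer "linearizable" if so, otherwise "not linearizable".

not linearizable

already the first 12 events (up to op6's response at time 12) admit no linearization; the first 11 still do
the completed operations (6 total) allow one real-time order; the LIFO stack replay rejects it
e.g. op1, op2, op3, op4, op5, op6: illegal at step 6, since op6 pop() → empty cannot apply there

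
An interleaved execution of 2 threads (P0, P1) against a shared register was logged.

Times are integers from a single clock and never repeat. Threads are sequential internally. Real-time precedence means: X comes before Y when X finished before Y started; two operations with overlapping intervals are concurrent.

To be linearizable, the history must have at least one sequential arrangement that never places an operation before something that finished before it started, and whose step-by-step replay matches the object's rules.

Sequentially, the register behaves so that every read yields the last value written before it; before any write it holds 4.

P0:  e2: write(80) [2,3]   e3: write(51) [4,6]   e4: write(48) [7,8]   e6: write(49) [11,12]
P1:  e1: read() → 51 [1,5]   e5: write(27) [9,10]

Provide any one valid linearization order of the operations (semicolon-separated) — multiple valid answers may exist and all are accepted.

e2; e3; e1; e4; e5; e6

1. e2 write(80), leaving value 80
2. e3 write(51), leaving value 51
3. e1 read() → 51, leaving value 51
4. e4 write(48), leaving value 48
5. e5 write(27), leaving value 27
6. e6 write(49), leaving value 49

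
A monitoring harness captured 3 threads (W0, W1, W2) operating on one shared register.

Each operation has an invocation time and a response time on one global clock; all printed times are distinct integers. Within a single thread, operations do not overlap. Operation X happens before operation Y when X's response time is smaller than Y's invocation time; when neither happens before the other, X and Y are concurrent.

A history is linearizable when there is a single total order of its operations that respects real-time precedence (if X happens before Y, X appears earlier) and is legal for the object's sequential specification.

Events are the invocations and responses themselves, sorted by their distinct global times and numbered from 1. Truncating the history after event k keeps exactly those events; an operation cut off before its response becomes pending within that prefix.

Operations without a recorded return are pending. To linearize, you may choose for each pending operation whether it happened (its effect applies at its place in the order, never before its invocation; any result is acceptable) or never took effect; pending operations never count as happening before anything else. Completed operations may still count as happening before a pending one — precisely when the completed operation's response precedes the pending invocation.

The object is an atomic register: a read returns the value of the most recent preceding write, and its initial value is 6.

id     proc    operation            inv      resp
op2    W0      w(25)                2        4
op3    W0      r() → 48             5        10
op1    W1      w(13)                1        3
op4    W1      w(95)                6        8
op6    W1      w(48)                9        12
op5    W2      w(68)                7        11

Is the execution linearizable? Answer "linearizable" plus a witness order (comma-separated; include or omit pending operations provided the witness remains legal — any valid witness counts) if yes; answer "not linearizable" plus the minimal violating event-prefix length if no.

step 1: op1 w(13) — value 13
step 2: op2 w(25) — value 25
step 3: op4 w(95) — value 95
step 4: op5 w(68) — value 68
step 5: op6 w(48) — value 48
step 6: op3 r() → 48 — value 48

linearizable — witness: op1, op2, op4, op5, op6, op3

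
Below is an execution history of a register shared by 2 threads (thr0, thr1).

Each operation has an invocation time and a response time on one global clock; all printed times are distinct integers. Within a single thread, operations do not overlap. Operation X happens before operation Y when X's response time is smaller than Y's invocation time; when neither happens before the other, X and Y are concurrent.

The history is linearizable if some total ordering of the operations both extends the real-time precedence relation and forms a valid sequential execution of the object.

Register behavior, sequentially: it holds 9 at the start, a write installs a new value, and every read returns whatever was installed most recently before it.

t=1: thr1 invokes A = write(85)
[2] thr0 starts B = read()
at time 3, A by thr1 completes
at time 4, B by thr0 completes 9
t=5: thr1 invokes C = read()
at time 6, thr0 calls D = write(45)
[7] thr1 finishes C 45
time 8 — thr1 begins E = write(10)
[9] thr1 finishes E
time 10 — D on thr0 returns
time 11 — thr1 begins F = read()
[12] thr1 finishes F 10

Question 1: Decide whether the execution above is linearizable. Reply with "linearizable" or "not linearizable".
linearizable

one valid linearization: B, A, D, C, E, F
after step 1 (B read() → 9): value 9
after step 2 (A write(85)): value 85
after step 3 (D write(45)): value 45
after step 4 (C read() → 45): value 45
after step 5 (E write(10)): value 10
after step 6 (F read() → 10): value 10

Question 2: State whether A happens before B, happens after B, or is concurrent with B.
concurrent

A spans [1,3], B spans [2,4]
the intervals overlap in both directions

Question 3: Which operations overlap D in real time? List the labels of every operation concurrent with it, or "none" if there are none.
C, E

concurrent with D ([6,10]): every op whose interval crosses 6..10
A [1,3]: before
B [2,4]: before
C [5,7]: concurrent
E [8,9]: concurrent
F [11,12]: after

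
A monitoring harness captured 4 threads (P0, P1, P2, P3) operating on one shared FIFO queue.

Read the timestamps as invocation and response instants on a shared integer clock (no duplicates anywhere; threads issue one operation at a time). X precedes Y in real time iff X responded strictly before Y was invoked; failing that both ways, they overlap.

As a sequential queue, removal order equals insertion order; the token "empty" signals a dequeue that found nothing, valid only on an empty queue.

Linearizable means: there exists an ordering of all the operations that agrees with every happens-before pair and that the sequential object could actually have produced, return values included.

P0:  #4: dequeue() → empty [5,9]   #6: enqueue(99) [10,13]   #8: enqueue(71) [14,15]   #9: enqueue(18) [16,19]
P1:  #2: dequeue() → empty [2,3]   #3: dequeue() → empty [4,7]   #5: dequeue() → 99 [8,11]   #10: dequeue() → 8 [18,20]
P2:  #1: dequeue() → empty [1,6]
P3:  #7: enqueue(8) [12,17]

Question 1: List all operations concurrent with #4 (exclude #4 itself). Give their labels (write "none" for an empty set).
Answer: #1, #3, #5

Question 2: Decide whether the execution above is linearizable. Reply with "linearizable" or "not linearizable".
linearizable

witness order: #1, #2, #3, #4, #6, #5, #7, #8, #9, #10
step 1: #1 dequeue() → empty — queue <>
step 2: #2 dequeue() → empty — queue <>
step 3: #3 dequeue() → empty — queue <>
step 4: #4 dequeue() → empty — queue <>
step 5: #6 enqueue(99) — queue <99>
step 6: #5 dequeue() → 99 — queue <>
step 7: #7 enqueue(8) — queue <8>
step 8: #8 enqueue(71) — queue <8,71>
step 9: #9 enqueue(18) — queue <8,71,18>
step 10: #10 dequeue() → 8 — queue <71,18>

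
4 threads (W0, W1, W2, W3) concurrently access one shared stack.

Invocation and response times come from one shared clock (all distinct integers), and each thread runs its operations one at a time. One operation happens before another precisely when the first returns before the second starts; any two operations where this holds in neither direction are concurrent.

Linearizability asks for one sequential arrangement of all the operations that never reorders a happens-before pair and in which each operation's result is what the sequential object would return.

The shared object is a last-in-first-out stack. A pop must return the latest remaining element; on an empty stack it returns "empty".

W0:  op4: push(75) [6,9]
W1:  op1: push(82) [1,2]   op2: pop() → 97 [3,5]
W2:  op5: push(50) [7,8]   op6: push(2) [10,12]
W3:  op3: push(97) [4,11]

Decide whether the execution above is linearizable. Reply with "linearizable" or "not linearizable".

one valid linearization: op1, op3, op2, op4, op5, op6
after step 1 (op1 push(82)): stack <82>
after step 2 (op3 push(97)): stack <82,97>
after step 3 (op2 pop() → 97): stack <82>
after step 4 (op4 push(75)): stack <82,75>
after step 5 (op5 push(50)): stack <82,75,50>
after step 6 (op6 push(2)): stack <82,75,50,2>

linearizable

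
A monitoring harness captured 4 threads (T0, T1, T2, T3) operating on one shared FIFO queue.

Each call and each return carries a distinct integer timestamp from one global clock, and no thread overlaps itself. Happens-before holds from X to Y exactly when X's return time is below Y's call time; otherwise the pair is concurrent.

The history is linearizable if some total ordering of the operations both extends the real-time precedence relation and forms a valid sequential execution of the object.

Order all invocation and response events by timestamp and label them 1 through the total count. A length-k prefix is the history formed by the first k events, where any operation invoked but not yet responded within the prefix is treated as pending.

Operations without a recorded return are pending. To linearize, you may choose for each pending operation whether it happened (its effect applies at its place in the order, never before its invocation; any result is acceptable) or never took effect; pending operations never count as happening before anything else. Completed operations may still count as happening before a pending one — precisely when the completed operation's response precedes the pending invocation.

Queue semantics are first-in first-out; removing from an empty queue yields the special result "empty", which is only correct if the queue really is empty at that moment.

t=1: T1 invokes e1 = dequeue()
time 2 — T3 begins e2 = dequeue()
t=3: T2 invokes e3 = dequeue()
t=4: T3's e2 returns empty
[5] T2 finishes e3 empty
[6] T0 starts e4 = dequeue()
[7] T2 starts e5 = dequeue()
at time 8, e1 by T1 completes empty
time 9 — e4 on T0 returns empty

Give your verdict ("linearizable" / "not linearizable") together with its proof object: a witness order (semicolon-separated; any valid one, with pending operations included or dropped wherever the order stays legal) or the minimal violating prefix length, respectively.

1. e1 dequeue() → empty, leaving queue <>
2. e2 dequeue() → empty, leaving queue <>
3. e3 dequeue() → empty, leaving queue <>
4. e4 dequeue() → empty, leaving queue <>

linearizable — witness: e1; e2; e3; e4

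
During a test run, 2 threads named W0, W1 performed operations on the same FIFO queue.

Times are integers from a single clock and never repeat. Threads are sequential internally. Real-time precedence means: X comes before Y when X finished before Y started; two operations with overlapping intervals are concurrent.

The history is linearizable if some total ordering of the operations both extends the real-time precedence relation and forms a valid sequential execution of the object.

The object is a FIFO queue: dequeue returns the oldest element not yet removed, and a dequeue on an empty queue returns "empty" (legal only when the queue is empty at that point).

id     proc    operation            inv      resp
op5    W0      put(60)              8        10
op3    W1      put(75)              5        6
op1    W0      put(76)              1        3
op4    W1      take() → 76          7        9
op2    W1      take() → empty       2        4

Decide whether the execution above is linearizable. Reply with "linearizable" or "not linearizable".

one valid linearization: op2, op1, op3, op4, op5
1. op2 take() → empty, leaving queue <>
2. op1 put(76), leaving queue <76>
3. op3 put(75), leaving queue <76,75>
4. op4 take() → 76, leaving queue <75>
5. op5 put(60), leaving queue <75,60>

linearizable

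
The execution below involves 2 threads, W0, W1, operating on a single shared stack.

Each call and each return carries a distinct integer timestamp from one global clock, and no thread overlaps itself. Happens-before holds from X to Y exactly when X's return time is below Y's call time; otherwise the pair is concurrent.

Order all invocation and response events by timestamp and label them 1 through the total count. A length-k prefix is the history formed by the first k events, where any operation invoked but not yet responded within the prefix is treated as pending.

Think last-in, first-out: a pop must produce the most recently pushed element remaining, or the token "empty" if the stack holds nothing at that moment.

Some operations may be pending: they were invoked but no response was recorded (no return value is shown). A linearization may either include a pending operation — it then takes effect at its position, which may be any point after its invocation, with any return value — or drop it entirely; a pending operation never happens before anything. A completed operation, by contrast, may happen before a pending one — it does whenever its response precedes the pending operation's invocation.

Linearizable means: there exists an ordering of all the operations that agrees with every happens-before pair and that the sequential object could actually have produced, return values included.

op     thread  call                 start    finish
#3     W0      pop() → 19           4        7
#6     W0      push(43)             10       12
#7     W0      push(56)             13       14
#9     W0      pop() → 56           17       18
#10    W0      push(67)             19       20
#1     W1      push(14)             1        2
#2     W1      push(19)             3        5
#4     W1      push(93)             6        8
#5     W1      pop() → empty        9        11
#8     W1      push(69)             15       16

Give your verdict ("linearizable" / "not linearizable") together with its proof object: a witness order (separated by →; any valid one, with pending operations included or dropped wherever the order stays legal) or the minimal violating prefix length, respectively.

events 1..10 are fine; event 11 — the response of #5 at time 11 — makes the prefix non-linearizable
5 completed operations, 3 real-time-consistent orders — every stack replay fails
include/drop combinations of the 1 pending operation (#6) were all tried; none helps
take #1, #2, #3, #4, #5 (pending dropped): step 5 already fails, because #5 pop() → empty cannot occur there
take #1, #2, #4, #3, #5 (pending dropped): step 4 already fails, because #3 pop() → 19 cannot occur there

not linearizable — minimal violating prefix: 11 events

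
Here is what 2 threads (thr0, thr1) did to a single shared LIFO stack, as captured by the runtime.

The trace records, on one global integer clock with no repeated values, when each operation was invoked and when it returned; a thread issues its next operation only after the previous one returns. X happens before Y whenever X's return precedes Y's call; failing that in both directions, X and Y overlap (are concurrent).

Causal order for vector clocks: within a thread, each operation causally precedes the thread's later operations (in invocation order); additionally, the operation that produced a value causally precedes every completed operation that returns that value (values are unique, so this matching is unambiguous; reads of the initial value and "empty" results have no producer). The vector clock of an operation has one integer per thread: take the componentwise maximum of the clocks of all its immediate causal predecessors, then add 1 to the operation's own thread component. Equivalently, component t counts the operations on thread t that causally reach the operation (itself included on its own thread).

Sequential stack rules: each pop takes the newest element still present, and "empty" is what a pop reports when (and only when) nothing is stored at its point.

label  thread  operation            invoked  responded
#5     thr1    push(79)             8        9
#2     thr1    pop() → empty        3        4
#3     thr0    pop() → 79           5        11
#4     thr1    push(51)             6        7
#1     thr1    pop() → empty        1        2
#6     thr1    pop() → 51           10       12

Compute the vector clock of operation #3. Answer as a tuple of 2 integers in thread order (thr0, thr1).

no predecessors for #1 (invoked 1): thr1 increments from zero → (0, 1)
merge at #2 (invoked 3): VC(#1)=(0, 1), own-thread bump on thr1 → (0, 2)
merge at #4 (invoked 6): VC(#2)=(0, 2), own-thread bump on thr1 → (0, 3)
merge at #5 (invoked 8): VC(#4)=(0, 3), own-thread bump on thr1 → (0, 4)
merge at #6 (invoked 10): VC(#4)=(0, 3), VC(#5)=(0, 4), own-thread bump on thr1 → (0, 5)
merge at #3 (invoked 5): VC(#5)=(0, 4), own-thread bump on thr0 → (1, 4)
target: VC(#3) = (1, 4)

(1, 4)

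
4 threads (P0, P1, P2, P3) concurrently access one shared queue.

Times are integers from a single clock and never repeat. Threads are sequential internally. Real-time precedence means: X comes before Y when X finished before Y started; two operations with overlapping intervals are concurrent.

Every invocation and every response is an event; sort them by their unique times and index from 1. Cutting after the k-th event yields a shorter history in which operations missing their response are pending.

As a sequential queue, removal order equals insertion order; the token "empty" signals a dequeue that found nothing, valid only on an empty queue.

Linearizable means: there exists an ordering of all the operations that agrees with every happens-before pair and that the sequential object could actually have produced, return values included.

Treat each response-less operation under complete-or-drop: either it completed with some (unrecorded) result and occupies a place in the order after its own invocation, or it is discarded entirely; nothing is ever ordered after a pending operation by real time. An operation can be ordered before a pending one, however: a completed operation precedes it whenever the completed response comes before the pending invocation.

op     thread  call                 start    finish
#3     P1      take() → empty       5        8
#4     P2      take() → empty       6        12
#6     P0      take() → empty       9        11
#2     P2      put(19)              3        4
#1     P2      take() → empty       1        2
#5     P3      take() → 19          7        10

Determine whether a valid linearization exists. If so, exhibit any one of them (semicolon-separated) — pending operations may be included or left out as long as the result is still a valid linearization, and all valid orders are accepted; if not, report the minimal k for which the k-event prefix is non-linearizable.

1. #1 take() → empty, leaving queue <>
2. #2 put(19), leaving queue <19>
3. #5 take() → 19, leaving queue <>
4. #3 take() → empty, leaving queue <>
5. #4 take() → empty, leaving queue <>
6. #6 take() → empty, leaving queue <>

linearizable — witness: #1; #2; #5; #3; #4; #6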